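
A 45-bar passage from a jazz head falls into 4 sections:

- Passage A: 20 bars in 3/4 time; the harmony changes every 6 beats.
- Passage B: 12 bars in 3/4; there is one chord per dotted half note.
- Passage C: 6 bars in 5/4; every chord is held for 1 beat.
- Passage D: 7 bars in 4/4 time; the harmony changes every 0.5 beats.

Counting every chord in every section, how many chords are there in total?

108 chords

A has 60 beats and chords last 6 each, so 10 chords.
B has 36 beats and chords last 3 each, so 12 chords.
C has 30 beats and chords last 1 each, so 30 chords.
D has 28 beats and chords last 0.5 each, so 56 chords.
Total: 10 + 12 + 30 + 56 = 108.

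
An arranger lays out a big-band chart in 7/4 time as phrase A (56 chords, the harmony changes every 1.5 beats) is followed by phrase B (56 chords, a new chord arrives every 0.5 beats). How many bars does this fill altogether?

16 bars

A: 56 × 1.5 = 84 beats = 12 bars.
B: 56 × 0.5 = 28 beats = 4 bars.
Total: 12 + 4 = 16 bars.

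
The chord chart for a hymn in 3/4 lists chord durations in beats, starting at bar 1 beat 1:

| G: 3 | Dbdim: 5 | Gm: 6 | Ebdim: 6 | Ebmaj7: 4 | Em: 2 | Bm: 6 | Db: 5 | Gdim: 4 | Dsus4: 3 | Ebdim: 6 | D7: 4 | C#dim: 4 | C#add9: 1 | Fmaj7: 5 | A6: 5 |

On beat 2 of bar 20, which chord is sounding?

C#add9

Beat 2 of bar 20 is beat (20−1)×3 + 2 = 59 overall.
Running totals: G ends at 3, Dbdim ends at 8, Gm ends at 14, Ebdim ends at 20, Ebmaj7 ends at 24, Em ends at 26, Bm ends at 32, Db ends at 37, Gdim ends at 41, Dsus4 ends at 44, Ebdim ends at 50, D7 ends at 54, C#dim ends at 58, C#add9 ends at 59.
Beat 59 falls within C#add9.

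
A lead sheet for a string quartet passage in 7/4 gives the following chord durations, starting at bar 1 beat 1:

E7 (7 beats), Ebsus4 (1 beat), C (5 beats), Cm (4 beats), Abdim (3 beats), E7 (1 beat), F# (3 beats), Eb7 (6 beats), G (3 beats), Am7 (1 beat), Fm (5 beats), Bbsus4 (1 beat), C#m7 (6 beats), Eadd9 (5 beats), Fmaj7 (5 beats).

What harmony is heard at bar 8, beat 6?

Fmaj7

Beat 6 of bar 8 is beat (8−1)×7 + 6 = 55 overall.
Running totals: E7 ends at 7, Ebsus4 ends at 8, C ends at 13, Cm ends at 17, Abdim ends at 20, E7 ends at 21, F# ends at 24, Eb7 ends at 30, G ends at 33, Am7 ends at 34, Fm ends at 39, Bbsus4 ends at 40, C#m7 ends at 46, Eadd9 ends at 51, Fmaj7 ends at 56.
Beat 55 falls within Fmaj7.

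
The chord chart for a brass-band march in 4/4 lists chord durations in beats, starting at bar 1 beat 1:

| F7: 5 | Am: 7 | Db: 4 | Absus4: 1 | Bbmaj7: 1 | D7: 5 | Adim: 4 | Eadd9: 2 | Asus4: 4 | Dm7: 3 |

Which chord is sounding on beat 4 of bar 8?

Beat 4 of bar 8 is beat (8−1)×4 + 4 = 32 overall.
Running totals: F7 ends at 5, Am ends at 12, Db ends at 16, Absus4 ends at 17, Bbmaj7 ends at 18, D7 ends at 23, Adim ends at 27, Eadd9 ends at 29, Asus4 ends at 33.
Beat 32 falls within Asus4.

Asus4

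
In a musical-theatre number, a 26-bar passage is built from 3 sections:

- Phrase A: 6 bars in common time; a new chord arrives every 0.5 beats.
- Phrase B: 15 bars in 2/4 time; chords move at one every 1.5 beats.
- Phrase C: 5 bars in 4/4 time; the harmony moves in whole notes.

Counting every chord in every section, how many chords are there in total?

73 chords

A has 24 beats and chords last 0.5 each, so 48 chords.
B has 30 beats and chords last 1.5 each, so 20 chords.
C has 20 beats and chords last 4 each, so 5 chords.
Total: 48 + 20 + 5 = 73.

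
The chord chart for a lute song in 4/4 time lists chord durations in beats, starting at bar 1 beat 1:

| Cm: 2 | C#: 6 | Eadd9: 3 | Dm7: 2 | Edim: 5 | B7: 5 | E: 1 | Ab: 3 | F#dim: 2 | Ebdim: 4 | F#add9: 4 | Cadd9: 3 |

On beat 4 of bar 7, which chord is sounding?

F#dim

Beat 4 of bar 7 is beat (7−1)×4 + 4 = 28 overall.
Running totals: Cm ends at 2, C# ends at 8, Eadd9 ends at 11, Dm7 ends at 13, Edim ends at 18, B7 ends at 23, E ends at 24, Ab ends at 27, F#dim ends at 29.
Beat 28 falls within F#dim.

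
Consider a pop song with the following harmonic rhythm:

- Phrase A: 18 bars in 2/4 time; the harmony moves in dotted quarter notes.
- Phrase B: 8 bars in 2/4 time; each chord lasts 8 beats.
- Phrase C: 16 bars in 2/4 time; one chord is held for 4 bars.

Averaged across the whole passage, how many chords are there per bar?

A: 18 bars of 2 beats is 36 beats; at 1.5 beats each that's 24 chords.
B: 8 bars of 2 beats is 16 beats; at 8 beats each that's 2 chords.
C: 16 bars of 2 beats is 32 beats; at 8 beats each that's 4 chords.
Overall: 30 chords over 42 bars → 30/42 = 5/7 chords per bar.

5/7 chords per bar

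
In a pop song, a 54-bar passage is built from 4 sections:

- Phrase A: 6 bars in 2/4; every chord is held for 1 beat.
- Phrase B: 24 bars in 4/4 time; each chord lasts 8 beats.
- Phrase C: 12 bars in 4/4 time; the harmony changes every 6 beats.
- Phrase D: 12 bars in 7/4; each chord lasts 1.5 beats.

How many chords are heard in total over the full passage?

88 chords

A has 12 beats and chords last 1 each, so 12 chords.
B has 96 beats and chords last 8 each, so 12 chords.
C has 48 beats and chords last 6 each, so 8 chords.
D has 84 beats and chords last 1.5 each, so 56 chords.
Total: 12 + 12 + 8 + 56 = 88.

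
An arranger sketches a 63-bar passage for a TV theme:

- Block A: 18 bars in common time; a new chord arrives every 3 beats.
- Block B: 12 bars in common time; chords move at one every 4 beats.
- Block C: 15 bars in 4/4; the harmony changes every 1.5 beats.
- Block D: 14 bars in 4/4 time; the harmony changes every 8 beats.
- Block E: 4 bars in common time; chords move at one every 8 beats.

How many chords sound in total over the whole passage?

A has 72 beats and chords last 3 each, so 24 chords.
B has 48 beats and chords last 4 each, so 12 chords.
C has 60 beats and chords last 1.5 each, so 40 chords.
D has 56 beats and chords last 8 each, so 7 chords.
E has 16 beats and chords last 8 each, so 2 chords.
Total: 24 + 12 + 40 + 7 + 2 = 85.

85 chords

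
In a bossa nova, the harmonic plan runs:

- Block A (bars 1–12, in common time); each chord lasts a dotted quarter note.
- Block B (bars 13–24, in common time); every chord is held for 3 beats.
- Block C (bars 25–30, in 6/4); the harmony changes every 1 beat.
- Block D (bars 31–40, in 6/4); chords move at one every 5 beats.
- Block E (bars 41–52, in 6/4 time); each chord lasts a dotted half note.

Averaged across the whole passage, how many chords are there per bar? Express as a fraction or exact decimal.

A: 12 bars of 4 beats is 48 beats; at 1.5 beats each that's 32 chords.
B: 12 bars of 4 beats is 48 beats; at 3 beats each that's 16 chords.
C: 6 bars of 6 beats is 36 beats; at 1 beat each that's 36 chords.
D: 10 bars of 6 beats is 60 beats; at 5 beats each that's 12 chords.
E: 12 bars of 6 beats is 72 beats; at 3 beats each that's 24 chords.
Overall: 120 chords over 52 bars → 120/52 = 30/13 chords per bar.

30/13 chords per bar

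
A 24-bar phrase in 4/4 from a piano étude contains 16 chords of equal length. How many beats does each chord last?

6 beats

24 bars × 4 beats/bar = 96 beats total.
96 beats ÷ 16 chords = 6 beats per chord.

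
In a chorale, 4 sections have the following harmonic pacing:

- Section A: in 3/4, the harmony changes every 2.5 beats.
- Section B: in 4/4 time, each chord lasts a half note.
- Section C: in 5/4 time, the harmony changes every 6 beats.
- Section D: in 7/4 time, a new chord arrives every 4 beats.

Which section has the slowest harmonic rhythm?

Section C

A: each chord is 2.5 beats in 3/4, so 1.2 per bar.
B: each chord is 2 beats in 4/4, so 2 per bar.
C: each chord is 6 beats in 5/4, so 5/6 per bar.
D: each chord is 4 beats in 7/4, so 1.75 per bar.
Slowest is C at 5/6 chords/bar.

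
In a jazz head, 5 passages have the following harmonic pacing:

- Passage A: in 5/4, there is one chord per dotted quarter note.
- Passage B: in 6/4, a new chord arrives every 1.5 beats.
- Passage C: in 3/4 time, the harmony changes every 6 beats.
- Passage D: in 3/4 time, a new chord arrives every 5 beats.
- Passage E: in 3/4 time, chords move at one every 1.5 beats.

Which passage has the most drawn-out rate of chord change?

A: 5 beats/bar ÷ 1.5 beats/chord = 10/3 chords/bar.
B: 6 beats/bar ÷ 1.5 beats/chord = 4 chords/bar.
C: 3 beats/bar ÷ 6 beats/chord = 0.5 chords/bar.
D: 3 beats/bar ÷ 5 beats/chord = 0.6 chords/bar.
E: 3 beats/bar ÷ 1.5 beats/chord = 2 chords/bar.
Slowest is C at 0.5 chords/bar.

Passage C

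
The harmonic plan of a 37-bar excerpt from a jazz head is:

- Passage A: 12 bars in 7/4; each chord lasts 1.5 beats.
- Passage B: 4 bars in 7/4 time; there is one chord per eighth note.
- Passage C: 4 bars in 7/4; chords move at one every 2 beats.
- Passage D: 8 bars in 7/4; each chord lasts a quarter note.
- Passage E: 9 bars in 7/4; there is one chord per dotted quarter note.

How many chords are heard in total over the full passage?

224 chords

A has 84 beats and chords last 1.5 each, so 56 chords.
B has 28 beats and chords last 0.5 each, so 56 chords.
C has 28 beats and chords last 2 each, so 14 chords.
D has 56 beats and chords last 1 each, so 56 chords.
E has 63 beats and chords last 1.5 each, so 42 chords.
Total: 56 + 56 + 14 + 56 + 42 = 224.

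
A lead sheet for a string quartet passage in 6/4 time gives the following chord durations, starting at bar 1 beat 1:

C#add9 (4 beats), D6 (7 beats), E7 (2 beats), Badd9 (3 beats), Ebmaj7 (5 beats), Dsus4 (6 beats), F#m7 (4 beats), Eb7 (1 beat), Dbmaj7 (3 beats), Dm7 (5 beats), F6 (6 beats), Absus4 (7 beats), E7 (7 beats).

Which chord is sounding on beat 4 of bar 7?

Beat 4 of bar 7 is beat (7−1)×6 + 4 = 40 overall.
Running totals: C#add9 ends at 4, D6 ends at 11, E7 ends at 13, Badd9 ends at 16, Ebmaj7 ends at 21, Dsus4 ends at 27, F#m7 ends at 31, Eb7 ends at 32, Dbmaj7 ends at 35, Dm7 ends at 40.
Beat 40 falls within Dm7.

Dm7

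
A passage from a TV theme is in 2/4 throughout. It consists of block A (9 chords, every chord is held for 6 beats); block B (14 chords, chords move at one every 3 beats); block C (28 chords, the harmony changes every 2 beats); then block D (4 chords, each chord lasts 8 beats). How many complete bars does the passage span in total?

A: 9 × 6 = 54 beats = 27 bars.
B: 14 × 3 = 42 beats = 21 bars.
C: 28 × 2 = 56 beats = 28 bars.
D: 4 × 8 = 32 beats = 16 bars.
Total: 27 + 21 + 28 + 16 = 92 bars.

92 bars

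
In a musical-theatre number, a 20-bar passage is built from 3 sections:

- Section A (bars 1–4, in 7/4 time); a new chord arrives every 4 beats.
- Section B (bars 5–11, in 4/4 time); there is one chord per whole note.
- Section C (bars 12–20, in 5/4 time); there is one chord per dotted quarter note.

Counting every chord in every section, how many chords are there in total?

44 chords

A: 4·7 = 28 beats, 28/4 = 7 chords.
B: 7·4 = 28 beats, 28/4 = 7 chords.
C: 9·5 = 45 beats, 45/1.5 = 30 chords.
Total: 7 + 7 + 30 = 44.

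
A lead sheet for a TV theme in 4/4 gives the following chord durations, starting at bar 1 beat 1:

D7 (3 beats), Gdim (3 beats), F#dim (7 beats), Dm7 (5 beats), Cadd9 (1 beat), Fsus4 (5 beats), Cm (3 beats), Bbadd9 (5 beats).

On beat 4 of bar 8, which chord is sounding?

Bbadd9

Beat 4 of bar 8 is beat (8−1)×4 + 4 = 32 overall.
Running totals: D7 ends at 3, Gdim ends at 6, F#dim ends at 13, Dm7 ends at 18, Cadd9 ends at 19, Fsus4 ends at 24, Cm ends at 27, Bbadd9 ends at 32.
Beat 32 falls within Bbadd9.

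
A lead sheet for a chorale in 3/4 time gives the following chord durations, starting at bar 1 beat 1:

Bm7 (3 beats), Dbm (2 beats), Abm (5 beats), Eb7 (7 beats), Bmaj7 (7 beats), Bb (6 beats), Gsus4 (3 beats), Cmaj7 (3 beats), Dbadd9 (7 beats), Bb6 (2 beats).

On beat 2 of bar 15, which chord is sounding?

Beat 2 of bar 15 is beat (15−1)×3 + 2 = 44 overall.
Running totals: Bm7 ends at 3, Dbm ends at 5, Abm ends at 10, Eb7 ends at 17, Bmaj7 ends at 24, Bb ends at 30, Gsus4 ends at 33, Cmaj7 ends at 36, Dbadd9 ends at 43, Bb6 ends at 45.
Beat 44 falls within Bb6.

Bb6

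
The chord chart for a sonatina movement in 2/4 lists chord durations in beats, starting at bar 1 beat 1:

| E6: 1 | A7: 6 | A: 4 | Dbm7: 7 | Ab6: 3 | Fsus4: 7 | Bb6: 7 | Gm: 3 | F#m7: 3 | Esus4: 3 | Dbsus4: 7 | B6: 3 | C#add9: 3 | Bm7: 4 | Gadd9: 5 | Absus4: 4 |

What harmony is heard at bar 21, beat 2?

Esus4

Beat 2 of bar 21 is beat (21−1)×2 + 2 = 42 overall.
Running totals: E6 ends at 1, A7 ends at 7, A ends at 11, Dbm7 ends at 18, Ab6 ends at 21, Fsus4 ends at 28, Bb6 ends at 35, Gm ends at 38, F#m7 ends at 41, Esus4 ends at 44.
Beat 42 falls within Esus4.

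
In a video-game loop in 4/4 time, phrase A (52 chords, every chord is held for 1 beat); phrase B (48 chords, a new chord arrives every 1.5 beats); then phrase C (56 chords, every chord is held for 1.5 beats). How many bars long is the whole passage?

52 bars

A: 52 × 1 = 52 beats = 13 bars.
B: 48 × 1.5 = 72 beats = 18 bars.
C: 56 × 1.5 = 84 beats = 21 bars.
Total: 13 + 18 + 21 = 52 bars.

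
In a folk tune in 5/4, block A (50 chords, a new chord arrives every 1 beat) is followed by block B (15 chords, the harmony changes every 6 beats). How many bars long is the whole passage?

A: 50 × 1 = 50 beats = 10 bars.
B: 15 × 6 = 90 beats = 18 bars.
Total: 10 + 18 = 28 bars.

28 bars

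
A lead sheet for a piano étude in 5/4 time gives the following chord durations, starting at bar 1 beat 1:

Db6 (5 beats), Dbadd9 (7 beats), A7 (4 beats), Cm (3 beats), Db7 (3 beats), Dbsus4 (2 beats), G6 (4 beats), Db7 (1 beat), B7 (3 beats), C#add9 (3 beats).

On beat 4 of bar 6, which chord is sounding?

Db7

Beat 4 of bar 6 is beat (6−1)×5 + 4 = 29 overall.
Running totals: Db6 ends at 5, Dbadd9 ends at 12, A7 ends at 16, Cm ends at 19, Db7 ends at 22, Dbsus4 ends at 24, G6 ends at 28, Db7 ends at 29.
Beat 29 falls within Db7.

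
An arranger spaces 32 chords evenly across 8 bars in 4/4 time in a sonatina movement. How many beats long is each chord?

1 beat

8 bars × 4 beats/bar = 32 beats total.
32 beats ÷ 32 chords = 1 beats per chord.
(That is a quarter note.)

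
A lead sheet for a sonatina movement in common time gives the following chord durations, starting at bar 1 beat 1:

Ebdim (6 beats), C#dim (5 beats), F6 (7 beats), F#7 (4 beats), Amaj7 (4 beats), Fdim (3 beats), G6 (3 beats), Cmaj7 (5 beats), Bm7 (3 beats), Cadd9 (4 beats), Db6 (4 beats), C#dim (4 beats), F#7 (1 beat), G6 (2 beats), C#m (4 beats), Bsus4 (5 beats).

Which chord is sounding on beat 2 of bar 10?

Bm7

Beat 2 of bar 10 is beat (10−1)×4 + 2 = 38 overall.
Running totals: Ebdim ends at 6, C#dim ends at 11, F6 ends at 18, F#7 ends at 22, Amaj7 ends at 26, Fdim ends at 29, G6 ends at 32, Cmaj7 ends at 37, Bm7 ends at 40.
Beat 38 falls within Bm7.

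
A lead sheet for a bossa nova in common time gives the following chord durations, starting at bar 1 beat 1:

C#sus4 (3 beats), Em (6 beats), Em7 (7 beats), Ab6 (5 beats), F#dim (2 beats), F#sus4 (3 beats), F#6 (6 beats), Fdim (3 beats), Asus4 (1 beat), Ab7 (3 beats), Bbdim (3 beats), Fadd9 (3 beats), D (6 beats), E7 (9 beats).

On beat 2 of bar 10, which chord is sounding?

Ab7

Beat 2 of bar 10 is beat (10−1)×4 + 2 = 38 overall.
Running totals: C#sus4 ends at 3, Em ends at 9, Em7 ends at 16, Ab6 ends at 21, F#dim ends at 23, F#sus4 ends at 26, F#6 ends at 32, Fdim ends at 35, Asus4 ends at 36, Ab7 ends at 39.
Beat 38 falls within Ab7.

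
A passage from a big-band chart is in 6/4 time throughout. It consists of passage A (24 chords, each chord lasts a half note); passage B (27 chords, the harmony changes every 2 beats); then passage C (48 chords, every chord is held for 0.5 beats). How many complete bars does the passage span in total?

21 bars

A: 24 × 2 = 48 beats = 8 bars.
B: 27 × 2 = 54 beats = 9 bars.
C: 48 × 0.5 = 24 beats = 4 bars.
Total: 8 + 9 + 4 = 21 bars.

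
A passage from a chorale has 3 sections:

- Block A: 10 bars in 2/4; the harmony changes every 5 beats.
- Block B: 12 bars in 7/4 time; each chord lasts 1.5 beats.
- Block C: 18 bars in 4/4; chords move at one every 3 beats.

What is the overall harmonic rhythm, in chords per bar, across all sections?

A: 10 × 2 = 20 beats ÷ 5 = 4 chords.
B: 12 × 7 = 84 beats ÷ 1.5 = 56 chords.
C: 18 × 4 = 72 beats ÷ 3 = 24 chords.
Overall: 84 chords over 40 bars → 84/40 = 2.1 chords per bar.

2.1 chords per bar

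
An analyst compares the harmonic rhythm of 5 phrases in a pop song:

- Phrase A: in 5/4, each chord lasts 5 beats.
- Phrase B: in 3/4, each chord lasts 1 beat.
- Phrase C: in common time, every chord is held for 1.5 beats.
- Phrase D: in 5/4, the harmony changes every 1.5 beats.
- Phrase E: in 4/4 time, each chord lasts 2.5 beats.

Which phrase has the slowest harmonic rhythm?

A: 5/5 = 1 chord/bar.
B: 3/1 = 3 chords/bar.
C: 4/1.5 = 8/3 chords/bar.
D: 5/1.5 = 10/3 chords/bar.
E: 4/2.5 = 1.6 chords/bar.
Slowest is A at 1 chords/bar.

Phrase A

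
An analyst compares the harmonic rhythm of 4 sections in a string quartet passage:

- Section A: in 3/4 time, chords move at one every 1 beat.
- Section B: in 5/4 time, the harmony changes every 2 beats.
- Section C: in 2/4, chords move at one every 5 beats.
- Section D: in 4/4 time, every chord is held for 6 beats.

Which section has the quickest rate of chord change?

A: 3 beats/bar ÷ 1 beat/chord = 3 chords/bar.
B: 5 beats/bar ÷ 2 beats/chord = 2.5 chords/bar.
C: 2 beats/bar ÷ 5 beats/chord = 0.4 chords/bar.
D: 4 beats/bar ÷ 6 beats/chord = 2/3 chords/bar.
Fastest is A at 3 chords/bar.

Section A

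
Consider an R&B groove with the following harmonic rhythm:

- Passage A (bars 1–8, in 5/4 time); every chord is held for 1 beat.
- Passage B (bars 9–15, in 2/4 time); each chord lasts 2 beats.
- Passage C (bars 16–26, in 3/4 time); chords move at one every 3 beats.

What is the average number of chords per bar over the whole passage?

A: 8 bars of 5 beats is 40 beats; at 1 beat each that's 40 chords.
B: 7 bars of 2 beats is 14 beats; at 2 beats each that's 7 chords.
C: 11 bars of 3 beats is 33 beats; at 3 beats each that's 11 chords.
Overall: 58 chords over 26 bars → 58/26 = 29/13 chords per bar.

29/13 chords per bar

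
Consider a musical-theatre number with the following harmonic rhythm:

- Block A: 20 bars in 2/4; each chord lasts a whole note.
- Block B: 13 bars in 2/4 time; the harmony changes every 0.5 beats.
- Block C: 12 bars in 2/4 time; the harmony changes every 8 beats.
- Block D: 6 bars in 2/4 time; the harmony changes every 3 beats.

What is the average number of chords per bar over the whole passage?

A: 20 bars of 2 beats is 40 beats; at 4 beats each that's 10 chords.
B: 13 bars of 2 beats is 26 beats; at 0.5 beats each that's 52 chords.
C: 12 bars of 2 beats is 24 beats; at 8 beats each that's 3 chords.
D: 6 bars of 2 beats is 12 beats; at 3 beats each that's 4 chords.
Overall: 69 chords over 51 bars → 69/51 = 23/17 chords per bar.

23/17 chords per bar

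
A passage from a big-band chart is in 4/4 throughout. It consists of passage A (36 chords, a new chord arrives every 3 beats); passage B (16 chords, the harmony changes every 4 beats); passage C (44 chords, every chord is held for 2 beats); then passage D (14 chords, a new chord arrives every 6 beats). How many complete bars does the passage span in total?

A: 36 × 3 = 108 beats = 27 bars.
B: 16 × 4 = 64 beats = 16 bars.
C: 44 × 2 = 88 beats = 22 bars.
D: 14 × 6 = 84 beats = 21 bars.
Total: 27 + 16 + 22 + 21 = 86 bars.

86 bars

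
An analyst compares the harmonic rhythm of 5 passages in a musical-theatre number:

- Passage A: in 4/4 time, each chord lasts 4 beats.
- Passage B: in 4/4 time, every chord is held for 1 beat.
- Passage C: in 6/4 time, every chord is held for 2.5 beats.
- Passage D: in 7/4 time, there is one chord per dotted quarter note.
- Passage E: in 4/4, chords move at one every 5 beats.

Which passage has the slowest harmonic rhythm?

Passage E

A: each chord is 4 beats in 4/4, so 1 per bar.
B: each chord is 1 beat in 4/4, so 4 per bar.
C: each chord is 2.5 beats in 6/4, so 2.4 per bar.
D: each chord is 1.5 beats in 7/4, so 14/3 per bar.
E: each chord is 5 beats in 4/4, so 0.8 per bar.
Slowest is E at 0.8 chords/bar.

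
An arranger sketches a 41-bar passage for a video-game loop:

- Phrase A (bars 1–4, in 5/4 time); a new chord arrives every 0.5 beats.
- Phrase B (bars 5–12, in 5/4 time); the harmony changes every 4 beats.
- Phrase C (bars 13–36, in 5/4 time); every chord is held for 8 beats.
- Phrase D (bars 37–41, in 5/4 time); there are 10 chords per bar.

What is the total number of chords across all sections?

115 chords

A: 4 bars × 5 beats = 20 beats; 0.5 beats/chord → 40 chords.
B: 8 bars × 5 beats = 40 beats; 4 beats/chord → 10 chords.
C: 24 bars × 5 beats = 120 beats; 8 beats/chord → 15 chords.
D: 5 bars × 5 beats = 25 beats; 0.5 beats/chord → 50 chords.
Total: 40 + 10 + 15 + 50 = 115.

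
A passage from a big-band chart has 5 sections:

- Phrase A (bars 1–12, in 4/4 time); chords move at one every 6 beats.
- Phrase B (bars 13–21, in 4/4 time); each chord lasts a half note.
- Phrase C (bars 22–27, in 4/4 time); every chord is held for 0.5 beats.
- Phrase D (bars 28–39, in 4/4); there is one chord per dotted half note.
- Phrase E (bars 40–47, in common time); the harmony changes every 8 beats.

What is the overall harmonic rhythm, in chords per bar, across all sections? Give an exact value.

2 chords per bar

A: 12 bars of 4 beats is 48 beats; at 6 beats each that's 8 chords.
B: 9 bars of 4 beats is 36 beats; at 2 beats each that's 18 chords.
C: 6 bars of 4 beats is 24 beats; at 0.5 beats each that's 48 chords.
D: 12 bars of 4 beats is 48 beats; at 3 beats each that's 16 chords.
E: 8 bars of 4 beats is 32 beats; at 8 beats each that's 4 chords.
Overall: 94 chords over 47 bars → 94/47 = 2 chords per bar.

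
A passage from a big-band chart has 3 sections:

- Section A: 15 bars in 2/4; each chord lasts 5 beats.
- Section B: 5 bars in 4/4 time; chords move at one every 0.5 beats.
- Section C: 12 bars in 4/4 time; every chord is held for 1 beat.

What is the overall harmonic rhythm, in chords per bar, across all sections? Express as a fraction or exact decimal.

A: 15 × 2 = 30 beats ÷ 5 = 6 chords.
B: 5 × 4 = 20 beats ÷ 0.5 = 40 chords.
C: 12 × 4 = 48 beats ÷ 1 = 48 chords.
Overall: 94 chords over 32 bars → 94/32 = 47/16 chords per bar.

47/16 chords per bar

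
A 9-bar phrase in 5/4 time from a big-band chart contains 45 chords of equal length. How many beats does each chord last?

1 beat

9 bars × 5 beats/bar = 45 beats total.
45 beats ÷ 45 chords = 1 beats per chord.
(That is a quarter note.)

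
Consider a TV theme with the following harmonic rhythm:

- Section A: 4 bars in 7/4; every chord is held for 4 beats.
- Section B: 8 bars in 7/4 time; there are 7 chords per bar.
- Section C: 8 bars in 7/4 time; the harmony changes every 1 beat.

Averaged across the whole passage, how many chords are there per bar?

5.95 chords per bar

A: 4 bars of 7 beats is 28 beats; at 4 beats each that's 7 chords.
B: 8 bars of 7 beats is 56 beats; at 1 beat each that's 56 chords.
C: 8 bars of 7 beats is 56 beats; at 1 beat each that's 56 chords.
Overall: 119 chords over 20 bars → 119/20 = 5.95 chords per bar.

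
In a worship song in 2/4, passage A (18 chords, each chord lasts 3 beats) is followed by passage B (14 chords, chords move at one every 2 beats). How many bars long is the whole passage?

41 bars

A: 18 × 3 = 54 beats = 27 bars.
B: 14 × 2 = 28 beats = 14 bars.
Total: 27 + 14 = 41 bars.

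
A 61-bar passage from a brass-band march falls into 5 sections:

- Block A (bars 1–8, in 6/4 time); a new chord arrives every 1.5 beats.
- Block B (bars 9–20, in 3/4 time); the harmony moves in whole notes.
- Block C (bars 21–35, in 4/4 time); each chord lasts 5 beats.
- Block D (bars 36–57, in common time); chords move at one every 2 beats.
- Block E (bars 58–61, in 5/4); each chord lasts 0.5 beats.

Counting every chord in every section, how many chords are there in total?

A has 48 beats and chords last 1.5 each, so 32 chords.
B has 36 beats and chords last 4 each, so 9 chords.
C has 60 beats and chords last 5 each, so 12 chords.
D has 88 beats and chords last 2 each, so 44 chords.
E has 20 beats and chords last 0.5 each, so 40 chords.
Total: 32 + 9 + 12 + 44 + 40 = 137.

137 chords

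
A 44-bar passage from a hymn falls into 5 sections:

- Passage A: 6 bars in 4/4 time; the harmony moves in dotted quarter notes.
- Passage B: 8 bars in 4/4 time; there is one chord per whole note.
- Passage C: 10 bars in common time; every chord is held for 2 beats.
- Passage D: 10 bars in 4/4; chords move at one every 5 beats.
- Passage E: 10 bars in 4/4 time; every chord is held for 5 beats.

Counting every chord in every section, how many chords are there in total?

60 chords

A: 6 bars × 4 beats = 24 beats; 1.5 beats/chord → 16 chords.
B: 8 bars × 4 beats = 32 beats; 4 beats/chord → 8 chords.
C: 10 bars × 4 beats = 40 beats; 2 beats/chord → 20 chords.
D: 10 bars × 4 beats = 40 beats; 5 beats/chord → 8 chords.
E: 10 bars × 4 beats = 40 beats; 5 beats/chord → 8 chords.
Total: 16 + 8 + 20 + 8 + 8 = 60.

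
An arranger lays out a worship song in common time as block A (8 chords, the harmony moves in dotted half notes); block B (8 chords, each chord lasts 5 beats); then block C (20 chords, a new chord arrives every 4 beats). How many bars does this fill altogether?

A: 8 × 3 = 24 beats = 6 bars.
B: 8 × 5 = 40 beats = 10 bars.
C: 20 × 4 = 80 beats = 20 bars.
Total: 6 + 10 + 20 = 36 bars.

36 bars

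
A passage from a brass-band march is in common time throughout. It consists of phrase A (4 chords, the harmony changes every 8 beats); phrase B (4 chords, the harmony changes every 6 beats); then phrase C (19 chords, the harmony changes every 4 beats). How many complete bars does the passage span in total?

33 bars

A: 4 × 8 = 32 beats = 8 bars.
B: 4 × 6 = 24 beats = 6 bars.
C: 19 × 4 = 76 beats = 19 bars.
Total: 8 + 6 + 19 = 33 bars.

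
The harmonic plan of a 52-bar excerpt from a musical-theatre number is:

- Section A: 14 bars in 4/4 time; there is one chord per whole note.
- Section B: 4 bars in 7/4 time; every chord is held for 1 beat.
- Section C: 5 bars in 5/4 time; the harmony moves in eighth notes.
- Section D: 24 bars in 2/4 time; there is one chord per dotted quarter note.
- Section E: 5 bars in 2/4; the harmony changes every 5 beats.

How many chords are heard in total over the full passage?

A has 56 beats and chords last 4 each, so 14 chords.
B has 28 beats and chords last 1 each, so 28 chords.
C has 25 beats and chords last 0.5 each, so 50 chords.
D has 48 beats and chords last 1.5 each, so 32 chords.
E has 10 beats and chords last 5 each, so 2 chords.
Total: 14 + 28 + 50 + 32 + 2 = 126.

126 chords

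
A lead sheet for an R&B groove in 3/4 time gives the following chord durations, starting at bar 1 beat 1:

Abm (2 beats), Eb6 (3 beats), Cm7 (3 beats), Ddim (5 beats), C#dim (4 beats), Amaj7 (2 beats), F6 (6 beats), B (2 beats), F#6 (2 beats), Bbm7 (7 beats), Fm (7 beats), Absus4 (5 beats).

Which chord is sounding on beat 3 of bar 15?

Beat 3 of bar 15 is beat (15−1)×3 + 3 = 45 overall.
Running totals: Abm ends at 2, Eb6 ends at 5, Cm7 ends at 8, Ddim ends at 13, C#dim ends at 17, Amaj7 ends at 19, F6 ends at 25, B ends at 27, F#6 ends at 29, Bbm7 ends at 36, Fm ends at 43, Absus4 ends at 48.
Beat 45 falls within Absus4.

Absus4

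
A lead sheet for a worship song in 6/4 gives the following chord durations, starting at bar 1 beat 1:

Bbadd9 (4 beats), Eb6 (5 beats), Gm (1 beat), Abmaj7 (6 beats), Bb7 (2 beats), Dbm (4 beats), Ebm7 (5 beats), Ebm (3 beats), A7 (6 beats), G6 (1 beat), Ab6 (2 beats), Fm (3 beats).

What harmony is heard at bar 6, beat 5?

A7

Beat 5 of bar 6 is beat (6−1)×6 + 5 = 35 overall.
Running totals: Bbadd9 ends at 4, Eb6 ends at 9, Gm ends at 10, Abmaj7 ends at 16, Bb7 ends at 18, Dbm ends at 22, Ebm7 ends at 27, Ebm ends at 30, A7 ends at 36.
Beat 35 falls within A7.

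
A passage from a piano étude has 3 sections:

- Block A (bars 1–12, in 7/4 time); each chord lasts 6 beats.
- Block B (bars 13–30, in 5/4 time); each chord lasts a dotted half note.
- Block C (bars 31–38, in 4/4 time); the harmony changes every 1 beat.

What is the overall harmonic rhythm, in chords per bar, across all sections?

2 chords per bar

A: 12 bars of 7 beats is 84 beats; at 6 beats each that's 14 chords.
B: 18 bars of 5 beats is 90 beats; at 3 beats each that's 30 chords.
C: 8 bars of 4 beats is 32 beats; at 1 beat each that's 32 chords.
Overall: 76 chords over 38 bars → 76/38 = 2 chords per bar.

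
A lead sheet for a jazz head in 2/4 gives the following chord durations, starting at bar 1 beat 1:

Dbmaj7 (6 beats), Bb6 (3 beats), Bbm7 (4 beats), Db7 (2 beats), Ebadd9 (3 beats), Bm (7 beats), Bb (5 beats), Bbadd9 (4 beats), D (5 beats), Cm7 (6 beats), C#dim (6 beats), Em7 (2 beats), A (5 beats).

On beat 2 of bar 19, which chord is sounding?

D

Beat 2 of bar 19 is beat (19−1)×2 + 2 = 38 overall.
Running totals: Dbmaj7 ends at 6, Bb6 ends at 9, Bbm7 ends at 13, Db7 ends at 15, Ebadd9 ends at 18, Bm ends at 25, Bb ends at 30, Bbadd9 ends at 34, D ends at 39.
Beat 38 falls within D.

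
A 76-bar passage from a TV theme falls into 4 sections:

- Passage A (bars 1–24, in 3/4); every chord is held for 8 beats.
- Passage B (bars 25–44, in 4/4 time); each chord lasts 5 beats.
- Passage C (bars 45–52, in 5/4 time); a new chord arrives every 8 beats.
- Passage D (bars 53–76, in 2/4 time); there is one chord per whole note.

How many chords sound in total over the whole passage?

A: 24 bars × 3 beats = 72 beats; 8 beats/chord → 9 chords.
B: 20 bars × 4 beats = 80 beats; 5 beats/chord → 16 chords.
C: 8 bars × 5 beats = 40 beats; 8 beats/chord → 5 chords.
D: 24 bars × 2 beats = 48 beats; 4 beats/chord → 12 chords.
Total: 9 + 16 + 5 + 12 = 42.

42 chords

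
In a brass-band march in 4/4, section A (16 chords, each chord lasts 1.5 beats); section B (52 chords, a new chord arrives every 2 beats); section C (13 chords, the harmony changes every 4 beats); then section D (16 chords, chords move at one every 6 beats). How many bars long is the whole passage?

69 bars

A: 16 × 1.5 = 24 beats = 6 bars.
B: 52 × 2 = 104 beats = 26 bars.
C: 13 × 4 = 52 beats = 13 bars.
D: 16 × 6 = 96 beats = 24 bars.
Total: 6 + 26 + 13 + 24 = 69 bars.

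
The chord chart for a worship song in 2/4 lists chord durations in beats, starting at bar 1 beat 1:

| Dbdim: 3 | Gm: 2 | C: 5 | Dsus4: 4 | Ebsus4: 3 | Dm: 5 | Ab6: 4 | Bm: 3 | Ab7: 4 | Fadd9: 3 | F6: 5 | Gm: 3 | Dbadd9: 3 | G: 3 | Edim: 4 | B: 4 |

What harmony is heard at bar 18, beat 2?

Beat 2 of bar 18 is beat (18−1)×2 + 2 = 36 overall.
Running totals: Dbdim ends at 3, Gm ends at 5, C ends at 10, Dsus4 ends at 14, Ebsus4 ends at 17, Dm ends at 22, Ab6 ends at 26, Bm ends at 29, Ab7 ends at 33, Fadd9 ends at 36.
Beat 36 falls within Fadd9.

Fadd9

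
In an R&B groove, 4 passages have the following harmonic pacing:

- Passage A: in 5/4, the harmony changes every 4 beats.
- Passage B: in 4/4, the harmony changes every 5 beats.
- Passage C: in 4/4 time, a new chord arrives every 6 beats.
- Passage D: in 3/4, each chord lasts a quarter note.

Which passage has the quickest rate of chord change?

A: each chord is 4 beats in 5/4, so 1.25 per bar.
B: each chord is 5 beats in 4/4, so 0.8 per bar.
C: each chord is 6 beats in 4/4, so 2/3 per bar.
D: each chord is 1 beat in 3/4, so 3 per bar.
Fastest is D at 3 chords/bar.

Passage D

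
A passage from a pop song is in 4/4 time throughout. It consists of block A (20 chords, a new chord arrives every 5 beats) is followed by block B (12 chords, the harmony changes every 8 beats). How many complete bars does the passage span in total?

49 bars

A: 20 × 5 = 100 beats = 25 bars.
B: 12 × 8 = 96 beats = 24 bars.
Total: 25 + 24 = 49 bars.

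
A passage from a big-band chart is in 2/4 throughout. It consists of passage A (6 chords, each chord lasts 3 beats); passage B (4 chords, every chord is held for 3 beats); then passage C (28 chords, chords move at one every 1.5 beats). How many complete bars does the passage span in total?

A: 6 × 3 = 18 beats = 9 bars.
B: 4 × 3 = 12 beats = 6 bars.
C: 28 × 1.5 = 42 beats = 21 bars.
Total: 9 + 6 + 21 = 36 bars.

36 bars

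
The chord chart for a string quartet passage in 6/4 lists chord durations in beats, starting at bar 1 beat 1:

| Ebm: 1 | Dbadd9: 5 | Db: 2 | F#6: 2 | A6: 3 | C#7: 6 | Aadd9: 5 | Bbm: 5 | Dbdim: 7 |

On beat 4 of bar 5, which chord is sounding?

Bbm

Beat 4 of bar 5 is beat (5−1)×6 + 4 = 28 overall.
Running totals: Ebm ends at 1, Dbadd9 ends at 6, Db ends at 8, F#6 ends at 10, A6 ends at 13, C#7 ends at 19, Aadd9 ends at 24, Bbm ends at 29.
Beat 28 falls within Bbm.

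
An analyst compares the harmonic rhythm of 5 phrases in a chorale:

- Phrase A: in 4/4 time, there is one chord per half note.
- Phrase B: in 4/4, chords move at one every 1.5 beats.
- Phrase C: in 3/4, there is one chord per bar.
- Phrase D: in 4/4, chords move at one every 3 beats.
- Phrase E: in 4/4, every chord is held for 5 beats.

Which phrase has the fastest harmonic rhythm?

A: each chord is 2 beats in 4/4, so 2 per bar.
B: each chord is 1.5 beats in 4/4, so 8/3 per bar.
C: each chord is 3 beats in 3/4, so 1 per bar.
D: each chord is 3 beats in 4/4, so 4/3 per bar.
E: each chord is 5 beats in 4/4, so 0.8 per bar.
Fastest is B at 8/3 chords/bar.

Phrase B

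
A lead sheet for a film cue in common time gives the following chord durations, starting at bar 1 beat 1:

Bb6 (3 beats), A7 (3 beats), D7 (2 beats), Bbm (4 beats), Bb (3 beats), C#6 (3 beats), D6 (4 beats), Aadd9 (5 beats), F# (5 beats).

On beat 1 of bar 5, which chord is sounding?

Beat 1 of bar 5 is beat (5−1)×4 + 1 = 17 overall.
Running totals: Bb6 ends at 3, A7 ends at 6, D7 ends at 8, Bbm ends at 12, Bb ends at 15, C#6 ends at 18.
Beat 17 falls within C#6.

C#6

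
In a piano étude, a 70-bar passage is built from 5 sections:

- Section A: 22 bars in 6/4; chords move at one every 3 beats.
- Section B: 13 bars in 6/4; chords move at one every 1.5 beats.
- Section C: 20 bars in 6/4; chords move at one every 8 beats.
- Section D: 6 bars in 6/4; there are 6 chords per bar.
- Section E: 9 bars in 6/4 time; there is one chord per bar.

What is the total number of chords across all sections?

A has 132 beats and chords last 3 each, so 44 chords.
B has 78 beats and chords last 1.5 each, so 52 chords.
C has 120 beats and chords last 8 each, so 15 chords.
D has 36 beats and chords last 1 each, so 36 chords.
E has 54 beats and chords last 6 each, so 9 chords.
Total: 44 + 52 + 15 + 36 + 9 = 156.

156 chords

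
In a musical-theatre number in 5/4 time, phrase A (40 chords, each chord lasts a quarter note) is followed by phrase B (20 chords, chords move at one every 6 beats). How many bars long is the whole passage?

A: 40 × 1 = 40 beats = 8 bars.
B: 20 × 6 = 120 beats = 24 bars.
Total: 8 + 24 = 32 bars.

32 bars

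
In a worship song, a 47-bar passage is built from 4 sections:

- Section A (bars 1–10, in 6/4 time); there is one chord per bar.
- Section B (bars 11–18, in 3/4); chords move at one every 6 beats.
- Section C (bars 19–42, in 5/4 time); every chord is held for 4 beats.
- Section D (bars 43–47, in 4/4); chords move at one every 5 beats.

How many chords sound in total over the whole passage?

A: 10·6 = 60 beats, 60/6 = 10 chords.
B: 8·3 = 24 beats, 24/6 = 4 chords.
C: 24·5 = 120 beats, 120/4 = 30 chords.
D: 5·4 = 20 beats, 20/5 = 4 chords.
Total: 10 + 4 + 30 + 4 = 48.

48 chords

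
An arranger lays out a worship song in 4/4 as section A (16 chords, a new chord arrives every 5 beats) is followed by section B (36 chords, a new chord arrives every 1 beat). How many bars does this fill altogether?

29 bars

A: 16 × 5 = 80 beats = 20 bars.
B: 36 × 1 = 36 beats = 9 bars.
Total: 20 + 9 = 29 bars.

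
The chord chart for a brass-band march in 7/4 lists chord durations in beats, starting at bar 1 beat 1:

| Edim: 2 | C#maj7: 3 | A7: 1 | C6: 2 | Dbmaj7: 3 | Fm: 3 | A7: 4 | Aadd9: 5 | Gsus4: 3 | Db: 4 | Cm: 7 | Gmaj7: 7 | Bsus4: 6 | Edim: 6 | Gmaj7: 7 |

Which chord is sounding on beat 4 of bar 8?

Beat 4 of bar 8 is beat (8−1)×7 + 4 = 53 overall.
Running totals: Edim ends at 2, C#maj7 ends at 5, A7 ends at 6, C6 ends at 8, Dbmaj7 ends at 11, Fm ends at 14, A7 ends at 18, Aadd9 ends at 23, Gsus4 ends at 26, Db ends at 30, Cm ends at 37, Gmaj7 ends at 44, Bsus4 ends at 50, Edim ends at 56.
Beat 53 falls within Edim.

Edim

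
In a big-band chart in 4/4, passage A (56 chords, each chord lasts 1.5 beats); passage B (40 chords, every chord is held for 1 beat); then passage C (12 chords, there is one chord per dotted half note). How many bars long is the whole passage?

A: 56 × 1.5 = 84 beats = 21 bars.
B: 40 × 1 = 40 beats = 10 bars.
C: 12 × 3 = 36 beats = 9 bars.
Total: 21 + 10 + 9 = 40 bars.

40 bars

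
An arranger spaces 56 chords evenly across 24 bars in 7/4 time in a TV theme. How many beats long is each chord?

3 beats

24 bars × 7 beats/bar = 168 beats total.
168 beats ÷ 56 chords = 3 beats per chord.
(That is a dotted half note.)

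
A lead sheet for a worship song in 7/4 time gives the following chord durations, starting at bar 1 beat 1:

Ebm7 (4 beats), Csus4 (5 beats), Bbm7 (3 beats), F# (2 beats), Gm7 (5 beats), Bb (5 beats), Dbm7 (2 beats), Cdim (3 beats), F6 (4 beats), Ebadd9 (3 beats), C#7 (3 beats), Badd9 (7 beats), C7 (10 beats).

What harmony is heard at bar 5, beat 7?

Ebadd9

Beat 7 of bar 5 is beat (5−1)×7 + 7 = 35 overall.
Running totals: Ebm7 ends at 4, Csus4 ends at 9, Bbm7 ends at 12, F# ends at 14, Gm7 ends at 19, Bb ends at 24, Dbm7 ends at 26, Cdim ends at 29, F6 ends at 33, Ebadd9 ends at 36.
Beat 35 falls within Ebadd9.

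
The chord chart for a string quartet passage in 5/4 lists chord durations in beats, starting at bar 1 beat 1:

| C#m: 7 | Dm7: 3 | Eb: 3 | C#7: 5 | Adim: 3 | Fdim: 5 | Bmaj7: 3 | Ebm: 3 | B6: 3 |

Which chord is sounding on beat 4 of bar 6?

Bmaj7

Beat 4 of bar 6 is beat (6−1)×5 + 4 = 29 overall.
Running totals: C#m ends at 7, Dm7 ends at 10, Eb ends at 13, C#7 ends at 18, Adim ends at 21, Fdim ends at 26, Bmaj7 ends at 29.
Beat 29 falls within Bmaj7.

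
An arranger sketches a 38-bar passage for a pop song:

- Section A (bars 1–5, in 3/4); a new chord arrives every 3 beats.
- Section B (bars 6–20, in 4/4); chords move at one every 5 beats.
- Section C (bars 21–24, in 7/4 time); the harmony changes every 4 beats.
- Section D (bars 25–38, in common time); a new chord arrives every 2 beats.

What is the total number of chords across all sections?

A has 15 beats and chords last 3 each, so 5 chords.
B has 60 beats and chords last 5 each, so 12 chords.
C has 28 beats and chords last 4 each, so 7 chords.
D has 56 beats and chords last 2 each, so 28 chords.
Total: 5 + 12 + 7 + 28 = 52.

52 chords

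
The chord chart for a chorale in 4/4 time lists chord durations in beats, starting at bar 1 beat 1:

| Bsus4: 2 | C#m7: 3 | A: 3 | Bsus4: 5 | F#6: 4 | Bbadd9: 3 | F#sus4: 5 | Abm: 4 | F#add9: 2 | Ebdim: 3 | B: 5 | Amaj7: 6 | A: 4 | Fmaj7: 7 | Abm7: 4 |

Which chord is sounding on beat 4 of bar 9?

B

Beat 4 of bar 9 is beat (9−1)×4 + 4 = 36 overall.
Running totals: Bsus4 ends at 2, C#m7 ends at 5, A ends at 8, Bsus4 ends at 13, F#6 ends at 17, Bbadd9 ends at 20, F#sus4 ends at 25, Abm ends at 29, F#add9 ends at 31, Ebdim ends at 34, B ends at 39.
Beat 36 falls within B.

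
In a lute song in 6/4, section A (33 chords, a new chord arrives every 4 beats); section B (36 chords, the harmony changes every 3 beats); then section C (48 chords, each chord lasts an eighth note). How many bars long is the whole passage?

44 bars

A: 33 × 4 = 132 beats = 22 bars.
B: 36 × 3 = 108 beats = 18 bars.
C: 48 × 0.5 = 24 beats = 4 bars.
Total: 22 + 18 + 4 = 44 bars.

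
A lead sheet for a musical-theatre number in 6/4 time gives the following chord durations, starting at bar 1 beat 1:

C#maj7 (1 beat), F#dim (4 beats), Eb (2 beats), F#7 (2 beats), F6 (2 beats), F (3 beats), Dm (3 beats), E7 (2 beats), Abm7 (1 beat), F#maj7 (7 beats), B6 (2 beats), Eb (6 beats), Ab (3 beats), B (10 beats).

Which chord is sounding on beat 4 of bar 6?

Beat 4 of bar 6 is beat (6−1)×6 + 4 = 34 overall.
Running totals: C#maj7 ends at 1, F#dim ends at 5, Eb ends at 7, F#7 ends at 9, F6 ends at 11, F ends at 14, Dm ends at 17, E7 ends at 19, Abm7 ends at 20, F#maj7 ends at 27, B6 ends at 29, Eb ends at 35.
Beat 34 falls within Eb.

Eb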